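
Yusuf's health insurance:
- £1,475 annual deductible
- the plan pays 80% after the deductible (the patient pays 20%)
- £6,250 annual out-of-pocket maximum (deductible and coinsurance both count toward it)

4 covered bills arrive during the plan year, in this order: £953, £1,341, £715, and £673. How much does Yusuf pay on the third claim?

£143

Claim 1 — £953: entire amount goes to the deductible. Patient pays £953; OOP now £953.
Claim 2 — £1,341: £522 to deductible, leaving £819; 20% of £819 = £163.80. Cost to patient: £685.80. OOP to date £1,638.80.
Claim 3 — £715: 20% coinsurance on £715 = £143. Patient owes £143 (running OOP £1,781.80).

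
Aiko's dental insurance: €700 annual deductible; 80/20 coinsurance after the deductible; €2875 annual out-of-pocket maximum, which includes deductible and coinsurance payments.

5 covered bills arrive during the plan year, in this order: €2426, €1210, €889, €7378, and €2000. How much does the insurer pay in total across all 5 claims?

€11028

Claim 1 — €2426: €700 finishes the deductible; €1726 goes to coinsurance; patient's 20% is €345.20. Patient pays €1045.20; OOP now €1045.20. Insurer: €2426 − €1045.20 = €1380.80.
Claim 2 — €1210: 20% coinsurance on €1210 = €242. Cost to patient: €242. OOP to date €1287.20. Plan pays €1210 − €242 = €968.
Claim 3 — €889: 20% coinsurance on €889 = €177.80. Patient pays €177.80; OOP now €1465. Insurer: €889 − €177.80 = €711.20.
Claim 4 — €7378: 20% coinsurance on €7378 = €1475.60. That would push OOP to €2940.60, over the €2875 cap, so patient pays €2875 − €1465 = €1410. Plan pays €7378 − €1410 = €5968.
Claim 5 — €2000: deductible met; 20% of €2000 = €400. Adding that to €2875 gives €3275, past the €2875 cap; patient pays only €2875 − €2875 = €0. Plan pays €2000 − €0 = €2000.
Insurer total = bills − patient's total = €13903 − €2875 = €11028.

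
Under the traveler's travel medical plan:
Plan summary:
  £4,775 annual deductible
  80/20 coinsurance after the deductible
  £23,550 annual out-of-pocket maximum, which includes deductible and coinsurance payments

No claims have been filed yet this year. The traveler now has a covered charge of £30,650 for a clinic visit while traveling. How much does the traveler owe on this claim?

£9,950

Nothing has been paid toward the £4,775 deductible, so the first £4,775 of this charge is applied there.
That leaves £30,650 − £4,775 = £25,875 for coinsurance.
Coinsurance: £25,875 × 20% = £5,175.
That puts the traveler's cost at £4,775 + £5,175 = £9,950 before any cap.
Year-to-date out-of-pocket becomes £0 + £9,950 = £9,950, still under the £23,550 maximum, so no cap applies.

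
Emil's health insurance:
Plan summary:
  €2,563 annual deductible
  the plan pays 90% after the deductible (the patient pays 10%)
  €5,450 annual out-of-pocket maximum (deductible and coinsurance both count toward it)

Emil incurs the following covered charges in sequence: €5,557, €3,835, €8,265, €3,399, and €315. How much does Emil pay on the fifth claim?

€31.50

Claim 1 (€5,557): €2,563 to deductible, leaving €2,994; patient's 10% is €299.40. Patient pays €2,862.40; OOP now €2,862.40.
Claim 2 (€3,835): deductible already satisfied, so patient's share is 10% × €3,835 = €383.50. Patient owes €383.50 (running OOP €3,245.90).
Claim 3 (€8,265): deductible met; 10% of €8,265 = €826.50. Cost to patient: €826.50. OOP to date €4,072.40.
Claim 4 (€3,399): 10% coinsurance on €3,399 = €339.90. Patient pays €339.90; OOP now €4,412.30.
Claim 5 (€315): 10% coinsurance on €315 = €31.50. Patient owes €31.50 (running OOP €4,443.80).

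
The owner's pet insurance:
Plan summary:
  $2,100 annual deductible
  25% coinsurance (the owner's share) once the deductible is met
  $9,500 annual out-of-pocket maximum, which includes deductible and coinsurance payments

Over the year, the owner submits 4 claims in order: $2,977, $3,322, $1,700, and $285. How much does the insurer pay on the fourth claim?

#1 ($2,977): $2,100 to deductible, leaving $877; 25% of $877 = $219.25. Owner owes $2,319.25 (running OOP $2,319.25). Insurer: $2,977 − $2,319.25 = $657.75.
#2 ($3,322): deductible already satisfied, so owner's share is 25% × $3,322 = $830.50. Owner pays $830.50; OOP now $3,149.75. Plan pays $3,322 − $830.50 = $2,491.50.
#3 ($1,700): deductible met; 25% of $1,700 = $425. Cost to owner: $425. OOP to date $3,574.75. Plan pays $1,700 − $425 = $1,275.
#4 ($285): deductible met; 25% of $285 = $71.25. Owner pays $71.25; OOP now $3,646. Plan pays $285 − $71.25 = $213.75.

$213.75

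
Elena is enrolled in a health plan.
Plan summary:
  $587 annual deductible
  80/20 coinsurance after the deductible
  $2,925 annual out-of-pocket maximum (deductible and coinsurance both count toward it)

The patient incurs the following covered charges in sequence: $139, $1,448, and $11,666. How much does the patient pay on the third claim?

$2,138

Bill 1, $139: fully absorbed by the deductible. Cost to patient: $139. OOP to date $139.
Bill 2, $1,448: $448 to deductible, leaving $1,000; patient's 20% is $200. Cost to patient: $648. OOP to date $787.
Bill 3, $11,666: 20% coinsurance on $11,666 = $2,333.20. That would push OOP to $3,120.20, over the $2,925 cap, so patient pays $2,925 − $787 = $2,138.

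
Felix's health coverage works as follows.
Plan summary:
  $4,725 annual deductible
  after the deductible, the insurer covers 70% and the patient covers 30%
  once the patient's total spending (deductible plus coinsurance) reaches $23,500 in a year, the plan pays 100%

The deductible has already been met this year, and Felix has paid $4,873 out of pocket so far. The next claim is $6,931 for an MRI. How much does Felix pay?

$2,079.30

The deductible is already satisfied, so the full bill goes to coinsurance.
Patient's 30% share of $6,931 is $2,079.30.
Total out-of-pocket so far would be $4,873 + $2,079.30 = $6,952.30, below the $23,500 cap — no reduction.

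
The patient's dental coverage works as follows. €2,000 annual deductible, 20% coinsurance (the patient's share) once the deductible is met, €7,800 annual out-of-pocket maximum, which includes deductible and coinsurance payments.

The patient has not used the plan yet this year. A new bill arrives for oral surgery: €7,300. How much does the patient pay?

€3,060

Nothing has been paid toward the €2,000 deductible, so the first €2,000 of this charge is applied there.
That leaves €7,300 − €2,000 = €5,300 for coinsurance.
Coinsurance: €5,300 × 20% = €1,060.
Patient responsibility before any cap: €2,000 + €1,060 = €3,060.
Year-to-date out-of-pocket becomes €0 + €3,060 = €3,060, still under the €7,800 maximum, so no cap applies.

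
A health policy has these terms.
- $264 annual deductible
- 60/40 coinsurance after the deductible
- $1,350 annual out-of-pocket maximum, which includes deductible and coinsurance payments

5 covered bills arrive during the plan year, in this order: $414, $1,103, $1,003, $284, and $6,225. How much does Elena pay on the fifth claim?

Bill 1, $414: deductible takes $264, $150 remains; 40% of $150 = $60. Patient owes $324 (running OOP $324).
Bill 2, $1,103: deductible already satisfied, so patient's share is 40% × $1,103 = $441.20. Cost to patient: $441.20. OOP to date $765.20.
Bill 3, $1,003: deductible met; 40% of $1,003 = $401.20. Patient owes $401.20 (running OOP $1,166.40).
Bill 4, $284: 40% coinsurance on $284 = $113.60. Patient pays $113.60; OOP now $1,280.
Bill 5, $6,225: 40% coinsurance on $6,225 = $2,490. OOP would hit $3,770 > $1,350, so the cap limits the patient to $1,350 − $1,280 = $70.

$70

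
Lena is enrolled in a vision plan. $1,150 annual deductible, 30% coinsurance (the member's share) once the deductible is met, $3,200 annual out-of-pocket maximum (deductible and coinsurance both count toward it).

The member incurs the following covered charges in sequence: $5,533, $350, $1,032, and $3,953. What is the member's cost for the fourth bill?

$320.50

Claim 1 ($5,533): $1,150 finishes the deductible; $4,383 goes to coinsurance; member's 30% is $1,314.90. Member pays $2,464.90; OOP now $2,464.90.
Claim 2 ($350): deductible met; 30% of $350 = $105. Member owes $105 (running OOP $2,569.90).
Claim 3 ($1,032): deductible already satisfied, so member's share is 30% × $1,032 = $309.60. Member owes $309.60 (running OOP $2,879.50).
Claim 4 ($3,953): deductible met; 30% of $3,953 = $1,185.90. That would push OOP to $4,065.40, over the $3,200 cap, so member pays $3,200 − $2,879.50 = $320.50.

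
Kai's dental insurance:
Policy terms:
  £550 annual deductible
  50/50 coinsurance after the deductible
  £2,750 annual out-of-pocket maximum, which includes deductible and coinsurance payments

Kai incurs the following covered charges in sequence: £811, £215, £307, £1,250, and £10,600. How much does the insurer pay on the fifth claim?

#1 (£811): deductible takes £550, £261 remains; patient's 50% is £130.50. Patient pays £680.50; OOP now £680.50. Insurer: £811 − £680.50 = £130.50.
#2 (£215): deductible already satisfied, so patient's share is 50% × £215 = £107.50. Cost to patient: £107.50. OOP to date £788. Plan pays £215 − £107.50 = £107.50.
#3 (£307): 50% coinsurance on £307 = £153.50. Patient pays £153.50; OOP now £941.50. Insurer: £307 − £153.50 = £153.50.
#4 (£1,250): deductible already satisfied, so patient's share is 50% × £1,250 = £625. Patient owes £625 (running OOP £1,566.50). Insurer: £1,250 − £625 = £625.
#5 (£10,600): deductible already satisfied, so patient's share is 50% × £10,600 = £5,300. That would push OOP to £6,866.50, over the £2,750 cap, so patient pays £2,750 − £1,566.50 = £1,183.50. Insurer: £10,600 − £1,183.50 = £9,416.50.

£9,416.50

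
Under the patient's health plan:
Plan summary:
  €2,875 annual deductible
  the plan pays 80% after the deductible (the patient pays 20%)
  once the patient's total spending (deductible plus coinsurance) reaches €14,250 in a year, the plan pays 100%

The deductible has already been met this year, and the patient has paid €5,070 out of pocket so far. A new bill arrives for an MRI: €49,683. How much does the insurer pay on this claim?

With the deductible met, the entire €49,683 is subject to coinsurance.
Coinsurance: €49,683 × 20% = €9,936.60.
That would bring total out-of-pocket to €15,006.60, past the €14,250 cap. The patient is capped at €14,250 − €5,070 = €9,180 on this claim.
Insurer pays the balance: €49,683 − €9,180 = €40,503.

€40,503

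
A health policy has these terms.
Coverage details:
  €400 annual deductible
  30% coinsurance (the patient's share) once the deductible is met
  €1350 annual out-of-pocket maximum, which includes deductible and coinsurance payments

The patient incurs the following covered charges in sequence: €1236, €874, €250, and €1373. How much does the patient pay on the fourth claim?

Bill 1, €1236: deductible takes €400, €836 remains; coinsurance €836 × 30% = €250.80. Patient owes €650.80 (running OOP €650.80).
Bill 2, €874: 30% coinsurance on €874 = €262.20. Patient pays €262.20; OOP now €913.
Bill 3, €250: deductible already satisfied, so patient's share is 30% × €250 = €75. Patient pays €75; OOP now €988.
Bill 4, €1373: deductible already satisfied, so patient's share is 30% × €1373 = €411.90. OOP would hit €1399.90 > €1350, so the cap limits the patient to €1350 − €988 = €362.

€362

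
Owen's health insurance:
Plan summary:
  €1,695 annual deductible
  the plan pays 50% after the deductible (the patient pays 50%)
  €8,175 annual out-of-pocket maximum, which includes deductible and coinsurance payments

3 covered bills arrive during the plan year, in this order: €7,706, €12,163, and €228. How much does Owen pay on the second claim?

€3,474.50

Claim 1 (€7,706): deductible takes €1,695, €6,011 remains; coinsurance €6,011 × 50% = €3,005.50. Patient pays €4,700.50; OOP now €4,700.50.
Claim 2 (€12,163): deductible already satisfied, so patient's share is 50% × €12,163 = €6,081.50. Adding that to €4,700.50 gives €10,782, past the €8,175 cap; patient pays only €8,175 − €4,700.50 = €3,474.50.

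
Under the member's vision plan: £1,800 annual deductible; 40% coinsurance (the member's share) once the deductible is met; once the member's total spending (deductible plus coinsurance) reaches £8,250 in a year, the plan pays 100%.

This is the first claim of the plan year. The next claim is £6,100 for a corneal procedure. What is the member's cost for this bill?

Deductible not yet touched, so the first £1,800 of the bill goes to the deductible.
After the £1,800 deductible portion, £6,100 − £1,800 = £4,300 is subject to coinsurance.
Coinsurance: £4,300 × 40% = £1,720.
That puts the member's cost at £1,800 + £1,720 = £3,520 before any cap.
Cumulative spending £0 + £3,520 = £3,520 stays under the £8,250 maximum.

£3,520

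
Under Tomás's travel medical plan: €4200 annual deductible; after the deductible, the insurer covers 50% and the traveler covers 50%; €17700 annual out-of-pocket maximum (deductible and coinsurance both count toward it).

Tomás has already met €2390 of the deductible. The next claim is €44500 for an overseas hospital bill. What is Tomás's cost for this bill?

€15310

Remaining deductible: €4200 − €2390 = €1810.
That leaves €44500 − €1810 = €42690 for coinsurance.
Traveler's 50% share of €42690 is €21345.
So the traveler owes €1810 + €21345 = €23155 before any cap.
That would bring total out-of-pocket to €25545, past the €17700 cap. The traveler is capped at €17700 − €2390 = €15310 on this claim.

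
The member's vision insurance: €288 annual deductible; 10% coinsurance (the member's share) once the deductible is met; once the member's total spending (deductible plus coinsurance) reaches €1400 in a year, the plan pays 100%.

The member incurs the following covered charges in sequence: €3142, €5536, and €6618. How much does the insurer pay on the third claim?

#1 (€3142): €288 to deductible, leaving €2854; coinsurance €2854 × 10% = €285.40. Member owes €573.40 (running OOP €573.40). Insurer: €3142 − €573.40 = €2568.60.
#2 (€5536): deductible already satisfied, so member's share is 10% × €5536 = €553.60. Cost to member: €553.60. OOP to date €1127. Plan pays €5536 − €553.60 = €4982.40.
#3 (€6618): deductible met; 10% of €6618 = €661.80. OOP would hit €1788.80 > €1400, so the cap limits the member to €1400 − €1127 = €273. Insurer: €6618 − €273 = €6345.

€6345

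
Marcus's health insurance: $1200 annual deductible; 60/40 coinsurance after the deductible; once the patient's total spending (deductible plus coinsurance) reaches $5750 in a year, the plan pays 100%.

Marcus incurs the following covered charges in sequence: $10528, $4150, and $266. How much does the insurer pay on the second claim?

$3331.20

Bill 1, $10528: $1200 to deductible, leaving $9328; 40% of $9328 = $3731.20. Patient owes $4931.20 (running OOP $4931.20). Plan pays $10528 − $4931.20 = $5596.80.
Bill 2, $4150: deductible met; 40% of $4150 = $1660. Adding that to $4931.20 gives $6591.20, past the $5750 cap; patient pays only $5750 − $4931.20 = $818.80. Plan pays $4150 − $818.80 = $3331.20.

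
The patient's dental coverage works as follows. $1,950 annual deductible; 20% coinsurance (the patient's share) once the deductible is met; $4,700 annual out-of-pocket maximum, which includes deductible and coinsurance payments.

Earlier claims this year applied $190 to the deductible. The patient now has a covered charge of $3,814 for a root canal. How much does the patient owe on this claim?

Remaining deductible: $1,950 − $190 = $1,760.
That leaves $3,814 − $1,760 = $2,054 for coinsurance.
Patient's 20% share of $2,054 is $410.80.
So the patient owes $1,760 + $410.80 = $2,170.80 before any cap.
Cumulative spending $190 + $2,170.80 = $2,360.80 stays under the $4,700 maximum.

$2,170.80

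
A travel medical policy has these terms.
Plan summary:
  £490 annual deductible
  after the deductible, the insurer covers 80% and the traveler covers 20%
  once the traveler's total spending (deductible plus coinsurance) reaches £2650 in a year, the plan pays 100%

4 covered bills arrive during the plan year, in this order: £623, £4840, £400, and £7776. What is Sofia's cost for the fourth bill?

Claim 1 — £623: £490 finishes the deductible; £133 goes to coinsurance; 20% of £133 = £26.60. Cost to traveler: £516.60. OOP to date £516.60.
Claim 2 — £4840: deductible already satisfied, so traveler's share is 20% × £4840 = £968. Traveler pays £968; OOP now £1484.60.
Claim 3 — £400: deductible already satisfied, so traveler's share is 20% × £400 = £80. Cost to traveler: £80. OOP to date £1564.60.
Claim 4 — £7776: deductible already satisfied, so traveler's share is 20% × £7776 = £1555.20. That would push OOP to £3119.80, over the £2650 cap, so traveler pays £2650 − £1564.60 = £1085.40.

£1085.40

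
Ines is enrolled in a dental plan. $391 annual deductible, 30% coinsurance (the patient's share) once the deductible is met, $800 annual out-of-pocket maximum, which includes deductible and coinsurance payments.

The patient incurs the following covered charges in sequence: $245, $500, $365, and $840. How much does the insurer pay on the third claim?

#1 ($245): all of it applies to the deductible. Cost to patient: $245. OOP to date $245. Insurer: $245 − $245 = $0.
#2 ($500): deductible takes $146, $354 remains; coinsurance $354 × 30% = $106.20. Cost to patient: $252.20. OOP to date $497.20. Plan pays $500 − $252.20 = $247.80.
#3 ($365): deductible met; 30% of $365 = $109.50. Patient pays $109.50; OOP now $606.70. Insurer: $365 − $109.50 = $255.50.

$255.50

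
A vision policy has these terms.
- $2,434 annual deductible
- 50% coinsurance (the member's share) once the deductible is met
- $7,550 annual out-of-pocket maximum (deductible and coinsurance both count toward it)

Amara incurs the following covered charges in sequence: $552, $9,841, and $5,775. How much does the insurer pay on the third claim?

#1 ($552): all of it applies to the deductible. Member pays $552; OOP now $552. Insurer: $552 − $552 = $0.
#2 ($9,841): $1,882 to deductible, leaving $7,959; 50% of $7,959 = $3,979.50. Cost to member: $5,861.50. OOP to date $6,413.50. Plan pays $9,841 − $5,861.50 = $3,979.50.
#3 ($5,775): 50% coinsurance on $5,775 = $2,887.50. That would push OOP to $9,301, over the $7,550 cap, so member pays $7,550 − $6,413.50 = $1,136.50. Plan pays $5,775 − $1,136.50 = $4,638.50.

$4,638.50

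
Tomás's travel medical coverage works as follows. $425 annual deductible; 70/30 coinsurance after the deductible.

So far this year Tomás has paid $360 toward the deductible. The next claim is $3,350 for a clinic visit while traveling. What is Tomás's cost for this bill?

$1,050.50

$360 of the $425 deductible is already met, leaving $65.
The remaining $3,285 (= $3,350 − $65) moves to coinsurance.
Traveler's 30% share of $3,285 is $985.50.
That puts the traveler's cost at $65 + $985.50 = $1,050.50.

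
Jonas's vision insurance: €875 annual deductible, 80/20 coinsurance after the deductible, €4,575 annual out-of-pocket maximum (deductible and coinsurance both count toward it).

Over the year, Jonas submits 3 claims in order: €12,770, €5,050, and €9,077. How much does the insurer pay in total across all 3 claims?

€22,322

Bill 1, €12,770: €875 to deductible, leaving €11,895; member's 20% is €2,379. Member owes €3,254 (running OOP €3,254). Plan pays €12,770 − €3,254 = €9,516.
Bill 2, €5,050: deductible already satisfied, so member's share is 20% × €5,050 = €1,010. Member pays €1,010; OOP now €4,264. Insurer: €5,050 − €1,010 = €4,040.
Bill 3, €9,077: 20% coinsurance on €9,077 = €1,815.40. OOP would hit €6,079.40 > €4,575, so the cap limits the member to €4,575 − €4,264 = €311. Plan pays €9,077 − €311 = €8,766.
Insurer total = bills − member's total = €26,897 − €4,575 = €22,322.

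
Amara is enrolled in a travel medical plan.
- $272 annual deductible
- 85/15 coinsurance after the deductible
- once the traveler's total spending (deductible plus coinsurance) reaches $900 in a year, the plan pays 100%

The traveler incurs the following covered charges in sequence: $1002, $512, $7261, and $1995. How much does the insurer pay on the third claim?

$6819.30

#1 ($1002): $272 finishes the deductible; $730 goes to coinsurance; traveler's 15% is $109.50. Traveler owes $381.50 (running OOP $381.50). Plan pays $1002 − $381.50 = $620.50.
#2 ($512): deductible met; 15% of $512 = $76.80. Cost to traveler: $76.80. OOP to date $458.30. Insurer: $512 − $76.80 = $435.20.
#3 ($7261): deductible met; 15% of $7261 = $1089.15. OOP would hit $1547.45 > $900, so the cap limits the traveler to $900 − $458.30 = $441.70. Plan pays $7261 − $441.70 = $6819.30.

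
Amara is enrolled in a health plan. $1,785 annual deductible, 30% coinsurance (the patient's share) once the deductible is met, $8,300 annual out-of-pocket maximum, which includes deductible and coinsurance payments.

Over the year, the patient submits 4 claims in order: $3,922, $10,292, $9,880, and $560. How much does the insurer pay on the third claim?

$7,093.70

Claim 1 ($3,922): deductible takes $1,785, $2,137 remains; 30% of $2,137 = $641.10. Patient owes $2,426.10 (running OOP $2,426.10). Insurer: $3,922 − $2,426.10 = $1,495.90.
Claim 2 ($10,292): 30% coinsurance on $10,292 = $3,087.60. Patient owes $3,087.60 (running OOP $5,513.70). Insurer: $10,292 − $3,087.60 = $7,204.40.
Claim 3 ($9,880): deductible already satisfied, so patient's share is 30% × $9,880 = $2,964. OOP would hit $8,477.70 > $8,300, so the cap limits the patient to $8,300 − $5,513.70 = $2,786.30. Plan pays $9,880 − $2,786.30 = $7,093.70.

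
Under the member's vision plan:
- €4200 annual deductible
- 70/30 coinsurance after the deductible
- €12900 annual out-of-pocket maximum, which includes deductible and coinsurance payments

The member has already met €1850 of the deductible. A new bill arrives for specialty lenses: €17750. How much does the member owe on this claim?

Remaining deductible: €4200 − €1850 = €2350.
The remaining €15400 (= €17750 − €2350) moves to coinsurance.
Member's 30% share of €15400 is €4620.
That puts the member's cost at €2350 + €4620 = €6970 before any cap.
Total out-of-pocket so far would be €1850 + €6970 = €8820, below the €12900 cap — no reduction.

€6970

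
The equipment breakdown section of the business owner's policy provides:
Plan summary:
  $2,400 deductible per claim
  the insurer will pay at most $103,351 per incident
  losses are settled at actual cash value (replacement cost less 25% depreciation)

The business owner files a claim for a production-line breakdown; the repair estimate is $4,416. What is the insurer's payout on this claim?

At 25% depreciation, ACV = $4,416 − $1,104 = $3,312.
After the deductible, $3,312 − $2,400 = $912 remains.
$912 ≤ $103,351, so the limit doesn't bind; insurer pays $912.

$912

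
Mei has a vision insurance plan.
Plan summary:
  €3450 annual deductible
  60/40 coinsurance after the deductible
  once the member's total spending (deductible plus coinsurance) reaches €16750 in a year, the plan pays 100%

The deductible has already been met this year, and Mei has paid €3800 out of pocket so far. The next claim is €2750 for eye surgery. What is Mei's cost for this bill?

€1100

With the deductible met, the entire €2750 is subject to coinsurance.
Coinsurance: €2750 × 40% = €1100.
Year-to-date out-of-pocket becomes €3800 + €1100 = €4900, still under the €16750 maximum, so no cap applies.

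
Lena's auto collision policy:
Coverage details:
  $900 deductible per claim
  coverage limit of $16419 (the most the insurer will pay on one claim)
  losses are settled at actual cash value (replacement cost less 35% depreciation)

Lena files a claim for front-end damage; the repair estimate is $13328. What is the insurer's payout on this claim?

$7763.20

At 35% depreciation, ACV = $13328 − $4664.80 = $8663.20.
Subtract the deductible: $8663.20 − $900 = $7763.20.
That's under the $16419 cap, so the insurer reimburses the full $7763.20.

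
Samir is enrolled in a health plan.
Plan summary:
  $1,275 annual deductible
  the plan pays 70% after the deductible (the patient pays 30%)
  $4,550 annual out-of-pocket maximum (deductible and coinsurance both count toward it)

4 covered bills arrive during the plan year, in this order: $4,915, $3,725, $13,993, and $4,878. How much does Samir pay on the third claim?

#1 ($4,915): $1,275 to deductible, leaving $3,640; 30% of $3,640 = $1,092. Patient owes $2,367 (running OOP $2,367).
#2 ($3,725): 30% coinsurance on $3,725 = $1,117.50. Patient owes $1,117.50 (running OOP $3,484.50).
#3 ($13,993): deductible already satisfied, so patient's share is 30% × $13,993 = $4,197.90. OOP would hit $7,682.40 > $4,550, so the cap limits the patient to $4,550 − $3,484.50 = $1,065.50.

$1,065.50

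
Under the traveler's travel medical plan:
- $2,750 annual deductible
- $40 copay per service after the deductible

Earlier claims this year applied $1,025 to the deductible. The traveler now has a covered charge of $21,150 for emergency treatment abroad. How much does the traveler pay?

Deductible still to meet: $2,750 − $1,025 = $1,725.
After the $1,725 deductible portion, $21,150 − $1,725 = $19,425 is subject to the copay.
Copay on this service: $40.
That puts the traveler's cost at $1,725 + $40 = $1,765.

$1,765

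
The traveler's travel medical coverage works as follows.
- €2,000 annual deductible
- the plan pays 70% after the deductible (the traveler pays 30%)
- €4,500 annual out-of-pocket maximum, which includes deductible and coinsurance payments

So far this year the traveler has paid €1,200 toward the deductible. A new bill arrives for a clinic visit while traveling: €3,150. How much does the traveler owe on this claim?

€1,200 of the €2,000 deductible is already met, leaving €800.
That leaves €3,150 − €800 = €2,350 for coinsurance.
Traveler's 30% share of €2,350 is €705.
So the traveler owes €800 + €705 = €1,505 before any cap.
Total out-of-pocket so far would be €1,200 + €1,505 = €2,705, below the €4,500 cap — no reduction.

€1,505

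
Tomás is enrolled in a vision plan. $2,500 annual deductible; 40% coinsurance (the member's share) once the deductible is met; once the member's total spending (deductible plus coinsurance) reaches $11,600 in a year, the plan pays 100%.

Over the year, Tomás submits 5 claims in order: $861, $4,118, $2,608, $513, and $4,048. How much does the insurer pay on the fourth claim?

$307.80

#1 ($861): all of it applies to the deductible. Member pays $861; OOP now $861. Insurer: $861 − $861 = $0.
#2 ($4,118): $1,639 finishes the deductible; $2,479 goes to coinsurance; 40% of $2,479 = $991.60. Cost to member: $2,630.60. OOP to date $3,491.60. Plan pays $4,118 − $2,630.60 = $1,487.40.
#3 ($2,608): 40% coinsurance on $2,608 = $1,043.20. Member owes $1,043.20 (running OOP $4,534.80). Insurer: $2,608 − $1,043.20 = $1,564.80.
#4 ($513): 40% coinsurance on $513 = $205.20. Member pays $205.20; OOP now $4,740. Plan pays $513 − $205.20 = $307.80.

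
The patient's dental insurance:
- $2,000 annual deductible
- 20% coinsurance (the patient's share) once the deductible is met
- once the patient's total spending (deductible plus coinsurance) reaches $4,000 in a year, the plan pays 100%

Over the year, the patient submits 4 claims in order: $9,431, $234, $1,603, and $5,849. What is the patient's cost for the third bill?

$320.60

Bill 1, $9,431: deductible takes $2,000, $7,431 remains; patient's 20% is $1,486.20. Cost to patient: $3,486.20. OOP to date $3,486.20.
Bill 2, $234: deductible met; 20% of $234 = $46.80. Cost to patient: $46.80. OOP to date $3,533.
Bill 3, $1,603: deductible already satisfied, so patient's share is 20% × $1,603 = $320.60. Patient owes $320.60 (running OOP $3,853.60).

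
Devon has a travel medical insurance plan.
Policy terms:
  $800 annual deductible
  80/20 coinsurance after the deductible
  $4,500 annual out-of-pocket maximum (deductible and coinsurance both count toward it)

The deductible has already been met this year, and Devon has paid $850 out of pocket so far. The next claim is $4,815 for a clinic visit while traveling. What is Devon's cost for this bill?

$963

With the deductible met, the entire $4,815 is subject to coinsurance.
Coinsurance: $4,815 × 20% = $963.
Year-to-date out-of-pocket becomes $850 + $963 = $1,813, still under the $4,500 maximum, so no cap applies.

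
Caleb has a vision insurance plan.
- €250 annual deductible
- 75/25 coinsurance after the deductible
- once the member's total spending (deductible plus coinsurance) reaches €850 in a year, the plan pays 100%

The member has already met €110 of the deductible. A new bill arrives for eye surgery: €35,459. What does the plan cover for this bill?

€34,719

Remaining deductible: €250 − €110 = €140.
The remaining €35,319 (= €35,459 − €140) moves to coinsurance.
Member's 25% share of €35,319 is €8,829.75.
So the member owes €140 + €8,829.75 = €8,969.75 before any cap.
Year-to-date out-of-pocket would reach €110 + €8,969.75 = €9,079.75, above the €850 maximum, so the member pays only €850 − €110 = €740.
Insurer pays the balance: €35,459 − €740 = €34,719.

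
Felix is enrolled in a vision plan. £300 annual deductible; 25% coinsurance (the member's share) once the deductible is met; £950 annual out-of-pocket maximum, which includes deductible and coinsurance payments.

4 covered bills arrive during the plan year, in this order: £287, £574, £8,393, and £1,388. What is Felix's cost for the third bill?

£509.75

#1 (£287): fully absorbed by the deductible. Member owes £287 (running OOP £287).
#2 (£574): deductible takes £13, £561 remains; coinsurance £561 × 25% = £140.25. Cost to member: £153.25. OOP to date £440.25.
#3 (£8,393): deductible met; 25% of £8,393 = £2,098.25. That would push OOP to £2,538.50, over the £950 cap, so member pays £950 − £440.25 = £509.75.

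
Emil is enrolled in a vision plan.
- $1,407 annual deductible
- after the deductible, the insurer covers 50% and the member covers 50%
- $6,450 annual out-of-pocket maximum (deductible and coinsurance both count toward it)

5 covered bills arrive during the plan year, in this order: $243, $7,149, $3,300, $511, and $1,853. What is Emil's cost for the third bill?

$1,650

Bill 1, $243: fully absorbed by the deductible. Cost to member: $243. OOP to date $243.
Bill 2, $7,149: $1,164 finishes the deductible; $5,985 goes to coinsurance; coinsurance $5,985 × 50% = $2,992.50. Member pays $4,156.50; OOP now $4,399.50.
Bill 3, $3,300: deductible met; 50% of $3,300 = $1,650. Cost to member: $1,650. OOP to date $6,049.50.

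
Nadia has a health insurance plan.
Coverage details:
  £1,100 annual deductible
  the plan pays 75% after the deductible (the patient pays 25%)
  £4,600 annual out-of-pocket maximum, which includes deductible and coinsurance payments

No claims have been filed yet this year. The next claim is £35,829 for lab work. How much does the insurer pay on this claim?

Deductible not yet touched, so the first £1,100 of the bill goes to the deductible.
The remaining £34,729 (= £35,829 − £1,100) moves to coinsurance.
Coinsurance: £34,729 × 25% = £8,682.25.
Patient responsibility before any cap: £1,100 + £8,682.25 = £9,782.25.
Adding £9,782.25 to the £0 already spent would give £9,782.25, which exceeds the £4,600 cap; the patient pays just £4,600 − £0 = £4,600.
Insurer pays the balance: £35,829 − £4,600 = £31,229.

£31,229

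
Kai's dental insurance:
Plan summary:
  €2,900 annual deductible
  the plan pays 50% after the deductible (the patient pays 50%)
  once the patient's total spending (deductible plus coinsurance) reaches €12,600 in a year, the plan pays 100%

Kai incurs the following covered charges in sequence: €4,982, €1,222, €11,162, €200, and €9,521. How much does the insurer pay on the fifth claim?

€7,154

Bill 1, €4,982: €2,900 to deductible, leaving €2,082; patient's 50% is €1,041. Cost to patient: €3,941. OOP to date €3,941. Insurer: €4,982 − €3,941 = €1,041.
Bill 2, €1,222: 50% coinsurance on €1,222 = €611. Cost to patient: €611. OOP to date €4,552. Plan pays €1,222 − €611 = €611.
Bill 3, €11,162: deductible already satisfied, so patient's share is 50% × €11,162 = €5,581. Cost to patient: €5,581. OOP to date €10,133. Plan pays €11,162 − €5,581 = €5,581.
Bill 4, €200: deductible met; 50% of €200 = €100. Patient pays €100; OOP now €10,233. Insurer: €200 − €100 = €100.
Bill 5, €9,521: 50% coinsurance on €9,521 = €4,760.50. That would push OOP to €14,993.50, over the €12,600 cap, so patient pays €12,600 − €10,233 = €2,367. Plan pays €9,521 − €2,367 = €7,154.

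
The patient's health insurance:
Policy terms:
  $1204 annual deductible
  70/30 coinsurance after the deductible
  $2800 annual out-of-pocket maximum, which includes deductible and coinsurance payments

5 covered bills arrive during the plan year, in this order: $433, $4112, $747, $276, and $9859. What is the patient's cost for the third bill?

#1 ($433): entire amount goes to the deductible. Patient owes $433 (running OOP $433).
#2 ($4112): $771 finishes the deductible; $3341 goes to coinsurance; patient's 30% is $1002.30. Patient owes $1773.30 (running OOP $2206.30).
#3 ($747): deductible met; 30% of $747 = $224.10. Patient owes $224.10 (running OOP $2430.40).

$224.10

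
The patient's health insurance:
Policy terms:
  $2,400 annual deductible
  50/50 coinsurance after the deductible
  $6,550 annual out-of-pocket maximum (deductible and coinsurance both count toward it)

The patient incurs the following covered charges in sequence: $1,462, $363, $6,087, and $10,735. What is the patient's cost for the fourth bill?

$1,394

#1 ($1,462): fully absorbed by the deductible. Patient pays $1,462; OOP now $1,462.
#2 ($363): fully absorbed by the deductible. Patient pays $363; OOP now $1,825.
#3 ($6,087): $575 finishes the deductible; $5,512 goes to coinsurance; coinsurance $5,512 × 50% = $2,756. Patient owes $3,331 (running OOP $5,156).
#4 ($10,735): deductible already satisfied, so patient's share is 50% × $10,735 = $5,367.50. OOP would hit $10,523.50 > $6,550, so the cap limits the patient to $6,550 − $5,156 = $1,394.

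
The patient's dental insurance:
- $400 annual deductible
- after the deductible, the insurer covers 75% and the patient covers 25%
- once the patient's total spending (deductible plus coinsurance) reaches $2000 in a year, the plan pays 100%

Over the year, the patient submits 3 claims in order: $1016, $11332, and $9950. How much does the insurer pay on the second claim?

$9886

Claim 1 ($1016): $400 finishes the deductible; $616 goes to coinsurance; 25% of $616 = $154. Cost to patient: $554. OOP to date $554. Plan pays $1016 − $554 = $462.
Claim 2 ($11332): deductible met; 25% of $11332 = $2833. OOP would hit $3387 > $2000, so the cap limits the patient to $2000 − $554 = $1446. Plan pays $11332 − $1446 = $9886.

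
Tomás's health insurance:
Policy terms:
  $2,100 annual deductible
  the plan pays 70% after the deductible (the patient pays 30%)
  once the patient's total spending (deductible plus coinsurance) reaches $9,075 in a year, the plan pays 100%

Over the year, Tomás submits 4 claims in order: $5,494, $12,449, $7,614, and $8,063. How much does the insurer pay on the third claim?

Claim 1 ($5,494): $2,100 finishes the deductible; $3,394 goes to coinsurance; patient's 30% is $1,018.20. Patient owes $3,118.20 (running OOP $3,118.20). Plan pays $5,494 − $3,118.20 = $2,375.80.
Claim 2 ($12,449): deductible met; 30% of $12,449 = $3,734.70. Cost to patient: $3,734.70. OOP to date $6,852.90. Insurer: $12,449 − $3,734.70 = $8,714.30.
Claim 3 ($7,614): 30% coinsurance on $7,614 = $2,284.20. That would push OOP to $9,137.10, over the $9,075 cap, so patient pays $9,075 − $6,852.90 = $2,222.10. Plan pays $7,614 − $2,222.10 = $5,391.90.

$5,391.90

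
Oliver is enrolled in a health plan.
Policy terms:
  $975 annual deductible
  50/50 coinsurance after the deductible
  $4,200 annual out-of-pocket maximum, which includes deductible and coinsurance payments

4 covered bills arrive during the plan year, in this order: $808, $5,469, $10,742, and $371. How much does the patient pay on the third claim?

#1 ($808): entire amount goes to the deductible. Patient pays $808; OOP now $808.
#2 ($5,469): $167 finishes the deductible; $5,302 goes to coinsurance; 50% of $5,302 = $2,651. Patient pays $2,818; OOP now $3,626.
#3 ($10,742): 50% coinsurance on $10,742 = $5,371. OOP would hit $8,997 > $4,200, so the cap limits the patient to $4,200 − $3,626 = $574.

$574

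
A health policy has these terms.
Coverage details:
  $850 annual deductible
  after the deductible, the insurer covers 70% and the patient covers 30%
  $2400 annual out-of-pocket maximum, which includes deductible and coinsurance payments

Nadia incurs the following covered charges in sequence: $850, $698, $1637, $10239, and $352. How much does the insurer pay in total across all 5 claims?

$11376

#1 ($850): fully absorbed by the deductible. Patient pays $850; OOP now $850. Insurer: $850 − $850 = $0.
#2 ($698): 30% coinsurance on $698 = $209.40. Patient pays $209.40; OOP now $1059.40. Plan pays $698 − $209.40 = $488.60.
#3 ($1637): deductible already satisfied, so patient's share is 30% × $1637 = $491.10. Cost to patient: $491.10. OOP to date $1550.50. Insurer: $1637 − $491.10 = $1145.90.
#4 ($10239): deductible met; 30% of $10239 = $3071.70. Adding that to $1550.50 gives $4622.20, past the $2400 cap; patient pays only $2400 − $1550.50 = $849.50. Plan pays $10239 − $849.50 = $9389.50.
#5 ($352): deductible met; 30% of $352 = $105.60. OOP would hit $2505.60 > $2400, so the cap limits the patient to $2400 − $2400 = $0. Insurer: $352 − $0 = $352.
Insurer total: $0 + $488.60 + $1145.90 + $9389.50 + $352 = $11376.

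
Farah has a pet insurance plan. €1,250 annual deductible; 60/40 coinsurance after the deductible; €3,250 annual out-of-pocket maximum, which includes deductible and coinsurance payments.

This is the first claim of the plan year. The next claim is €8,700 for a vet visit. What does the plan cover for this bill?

€5,450

Deductible not yet touched, so the first €1,250 of the bill goes to the deductible.
The remaining €7,450 (= €8,700 − €1,250) moves to coinsurance.
40% of €7,450 = €2,980 falls to the owner.
So the owner owes €1,250 + €2,980 = €4,230 before any cap.
Year-to-date out-of-pocket would reach €0 + €4,230 = €4,230, above the €3,250 maximum, so the owner pays only €3,250 − €0 = €3,250.
The plan picks up €8,700 − €3,250 = €5,450.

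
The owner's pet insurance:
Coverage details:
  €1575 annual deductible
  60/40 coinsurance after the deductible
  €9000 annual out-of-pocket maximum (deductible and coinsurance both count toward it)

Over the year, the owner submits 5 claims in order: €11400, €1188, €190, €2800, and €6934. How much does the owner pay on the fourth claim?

€1120

Claim 1 (€11400): deductible takes €1575, €9825 remains; 40% of €9825 = €3930. Owner owes €5505 (running OOP €5505).
Claim 2 (€1188): deductible already satisfied, so owner's share is 40% × €1188 = €475.20. Owner owes €475.20 (running OOP €5980.20).
Claim 3 (€190): deductible met; 40% of €190 = €76. Owner owes €76 (running OOP €6056.20).
Claim 4 (€2800): deductible met; 40% of €2800 = €1120. Owner owes €1120 (running OOP €7176.20).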